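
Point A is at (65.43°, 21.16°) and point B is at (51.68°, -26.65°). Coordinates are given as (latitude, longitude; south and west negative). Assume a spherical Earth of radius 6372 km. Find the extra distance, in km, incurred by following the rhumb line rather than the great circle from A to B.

67 km

Great circle: cos σ = sin φ₁ sin φ₂ + cos φ₁ cos φ₂ cos Δλ,  σ = 0.4807 rad → d_gc = 3063.0 km
Rhumb line: Δψ = -0.4672, q = Δφ/Δψ = 0.5136, d_rh = R√(Δφ²+q²Δλ²) = 3129.9 km
Excess = 3129.9 − 3063.0 = 66.9 ≈ 67 km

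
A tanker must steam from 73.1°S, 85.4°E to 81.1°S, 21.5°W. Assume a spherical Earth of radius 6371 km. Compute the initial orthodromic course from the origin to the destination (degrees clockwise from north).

θ = atan2( sin Δλ·cos φ₂ ,  cos φ₁ sin φ₂ − sin φ₁ cos φ₂ cos Δλ )
  = atan2(-0.1480, -0.3302) = 204.14°

204.1°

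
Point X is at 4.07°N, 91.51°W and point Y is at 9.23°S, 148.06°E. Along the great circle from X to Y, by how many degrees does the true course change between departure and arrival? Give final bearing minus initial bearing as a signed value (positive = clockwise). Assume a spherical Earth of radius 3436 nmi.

Initial bearing θ₁ = atan2(sin Δλ cos φ₂, cos φ₁ sin φ₂ − sin φ₁ cos φ₂ cos Δλ) = 261.68°
Final bearing θ₂ = (initial bearing from the destination back to the start) + 180° = 270.73°
Δθ = θ₂ − θ₁ = +9.1°

+9.1°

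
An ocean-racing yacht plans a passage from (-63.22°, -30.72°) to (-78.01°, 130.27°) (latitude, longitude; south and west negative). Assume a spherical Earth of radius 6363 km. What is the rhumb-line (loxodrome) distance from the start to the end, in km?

Δψ = ln[tan(π/4+φ₂/2)/tan(π/4+φ₁/2)] = -0.8184;  Δφ = -0.2581 rad,  Δλ = +2.8098 rad
q = Δφ/Δψ = 0.3154
d = R·√(Δφ² + q²Δλ²) = 6363·0.92311 = 5874 km

5874 km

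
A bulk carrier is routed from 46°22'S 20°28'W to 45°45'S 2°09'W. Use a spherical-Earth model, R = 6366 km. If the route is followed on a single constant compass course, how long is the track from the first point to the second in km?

1414 km

Δψ = ln[tan(π/4+φ₂/2)/tan(π/4+φ₁/2)] = +0.0155;  Δφ = +0.0108 rad,  Δλ = +0.3197 rad
q = Δφ/Δψ = 0.6939
d = R·√(Δφ² + q²Δλ²) = 6366·0.22210 = 1414 km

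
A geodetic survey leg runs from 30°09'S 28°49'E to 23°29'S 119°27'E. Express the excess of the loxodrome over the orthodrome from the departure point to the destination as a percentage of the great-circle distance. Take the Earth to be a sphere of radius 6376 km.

2.7%

Great circle: σ = 1.3782 rad → d_gc = Rσ = 8787.6 km
Rhumb: Δφ = +0.1164, Δλ = +1.5819, Δψ = +0.1305, q = Δφ/Δψ = 0.8917 → d_rh = R√(Δφ²+q²Δλ²) = 9024.1 km
Excess = (9024.1 − 8787.6) / 8787.6 = 236.5 / 8787.6 = 2.69% ≈ 2.7%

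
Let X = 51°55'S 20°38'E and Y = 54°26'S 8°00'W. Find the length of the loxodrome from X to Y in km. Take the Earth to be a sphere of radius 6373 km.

1929 km

Δψ = ln[tan(π/4+φ₂/2)/tan(π/4+φ₁/2)] = -0.0733;  Δφ = -0.0439 rad,  Δλ = -0.4997 rad
q = Δφ/Δψ = 0.5992
d = R·√(Δφ² + q²Δλ²) = 6373·0.30263 = 1929 km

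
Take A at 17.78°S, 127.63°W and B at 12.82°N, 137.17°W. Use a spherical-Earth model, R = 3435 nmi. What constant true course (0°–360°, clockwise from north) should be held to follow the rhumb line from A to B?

342.9°

Meridional parts: M(φ₁)=-0.3154, M(φ₂)=+0.2256 → ΔM = +0.5411;  Δλ = -0.1665 rad
tan C = Δλ / ΔM = -0.3077 → C = 342.90°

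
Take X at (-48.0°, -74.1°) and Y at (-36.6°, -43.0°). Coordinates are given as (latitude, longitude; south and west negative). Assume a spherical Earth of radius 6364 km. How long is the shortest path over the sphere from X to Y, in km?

2825 km

Haversine: a = sin²(Δφ/2)+cos φ₁ cos φ₂ sin²(Δλ/2) = 0.04847;  σ = 2·atan2(√a,√(1−a))
σ = 25.437° → d = Rσ = 6364·0.44396 = 2825 km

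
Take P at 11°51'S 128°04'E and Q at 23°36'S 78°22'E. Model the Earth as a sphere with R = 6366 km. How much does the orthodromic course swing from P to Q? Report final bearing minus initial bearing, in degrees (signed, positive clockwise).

Initial bearing θ₁ = atan2(sin Δλ cos φ₂, cos φ₁ sin φ₂ − sin φ₁ cos φ₂ cos Δλ) = 248.87°
Final bearing θ₂ = (initial bearing from the destination back to the start) + 180° = 265.00°
Δθ = θ₂ − θ₁ = +16.1°

+16.1°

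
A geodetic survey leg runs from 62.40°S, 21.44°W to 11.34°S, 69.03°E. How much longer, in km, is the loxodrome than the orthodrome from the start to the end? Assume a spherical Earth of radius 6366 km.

444 km

Great circle: cos σ = sin φ₁ sin φ₂ + cos φ₁ cos φ₂ cos Δλ,  σ = 1.3994 rad → d_gc = 8908.8 km
Rhumb line: Δψ = +1.2047, q = Δφ/Δψ = 0.7397, d_rh = R√(Δφ²+q²Δλ²) = 9352.7 km
Excess = 9352.7 − 8908.8 = 443.9 ≈ 444 km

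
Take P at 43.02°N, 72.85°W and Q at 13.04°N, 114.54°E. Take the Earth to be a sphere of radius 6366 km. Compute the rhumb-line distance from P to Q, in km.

Δψ = ln[tan(π/4+φ₂/2)/tan(π/4+φ₁/2)] = -0.6037;  Δφ = -0.5232 rad,  Δλ = -3.0126 rad
q = Δφ/Δψ = 0.8667
d = R·√(Δφ² + q²Δλ²) = 6366·2.66290 = 16952 km

16952 km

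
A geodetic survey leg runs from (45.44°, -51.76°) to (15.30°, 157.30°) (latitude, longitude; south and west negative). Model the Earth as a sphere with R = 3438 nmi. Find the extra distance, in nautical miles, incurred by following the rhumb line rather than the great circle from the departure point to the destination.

1042 nmi

Great circle: cos σ = sin φ₁ sin φ₂ + cos φ₁ cos φ₂ cos Δλ,  σ = 1.9862 rad → d_gc = 6828.6 nmi
Rhumb line: Δψ = -0.6220, q = Δφ/Δψ = 0.8457, d_rh = R√(Δφ²+q²Δλ²) = 7870.3 nmi
Excess = 7870.3 − 6828.6 = 1041.7 ≈ 1042 nmi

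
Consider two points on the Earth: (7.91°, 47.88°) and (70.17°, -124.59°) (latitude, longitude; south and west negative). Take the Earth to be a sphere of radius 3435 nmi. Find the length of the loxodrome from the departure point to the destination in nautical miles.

7931 nmi

Rhumb course C = atan2(Δλ, Δψ) with Δψ = ln[tan(π/4+φ₂/2)/tan(π/4+φ₁/2)] = +1.6056, Δλ = -3.0102 → C = 298.08°
d = R·|Δφ| / |cos C| = 3435·1.08664 / 0.47064 = 7931 nmi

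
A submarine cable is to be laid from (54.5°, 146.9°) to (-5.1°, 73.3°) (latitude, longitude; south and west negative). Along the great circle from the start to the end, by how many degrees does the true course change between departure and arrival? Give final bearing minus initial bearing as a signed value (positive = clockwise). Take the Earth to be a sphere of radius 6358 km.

-39.6°

Initial bearing θ₁ = atan2(sin Δλ cos φ₂, cos φ₁ sin φ₂ − sin φ₁ cos φ₂ cos Δλ) = 253.64°
Final bearing θ₂ = (initial bearing from the destination back to the start) + 180° = 214.01°
Δθ = θ₂ − θ₁ = -39.6°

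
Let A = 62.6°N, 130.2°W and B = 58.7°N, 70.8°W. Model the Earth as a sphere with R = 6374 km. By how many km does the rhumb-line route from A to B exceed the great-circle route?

Great circle: cos σ = sin φ₁ sin φ₂ + cos φ₁ cos φ₂ cos Δλ,  σ = 0.4943 rad → d_gc = 3150.6 km
Rhumb line: Δψ = -0.1391, q = Δφ/Δψ = 0.4894, d_rh = R√(Δφ²+q²Δλ²) = 3263.3 km
Excess = 3263.3 − 3150.6 = 112.7 ≈ 113 km

113 km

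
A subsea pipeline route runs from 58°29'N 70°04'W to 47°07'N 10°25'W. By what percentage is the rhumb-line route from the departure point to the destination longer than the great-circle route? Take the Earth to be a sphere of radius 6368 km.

3.0%

Great circle: σ = 0.6361 rad → d_gc = Rσ = 4050.9 km
Rhumb: Δφ = -0.1984, Δλ = +1.0411, Δψ = -0.3306, q = Δφ/Δψ = 0.6001 → d_rh = R√(Δφ²+q²Δλ²) = 4174.4 km
Excess = (4174.4 − 4050.9) / 4050.9 = 123.5 / 4050.9 = 3.049% ≈ 3.0%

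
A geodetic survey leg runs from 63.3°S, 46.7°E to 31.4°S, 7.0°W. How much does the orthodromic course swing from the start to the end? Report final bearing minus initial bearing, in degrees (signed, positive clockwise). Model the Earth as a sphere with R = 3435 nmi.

+42.3°

Initial bearing θ₁ = atan2(sin Δλ cos φ₂, cos φ₁ sin φ₂ − sin φ₁ cos φ₂ cos Δλ) = 287.53°
Final bearing θ₂ = (initial bearing from the destination back to the start) + 180° = 329.87°
Δθ = θ₂ − θ₁ = +42.3°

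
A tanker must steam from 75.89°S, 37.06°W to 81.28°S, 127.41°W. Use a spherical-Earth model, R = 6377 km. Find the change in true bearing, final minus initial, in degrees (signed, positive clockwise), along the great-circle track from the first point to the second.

+89.3°

Initial bearing θ₁ = atan2(sin Δλ cos φ₂, cos φ₁ sin φ₂ − sin φ₁ cos φ₂ cos Δλ) = 212.08°
Final bearing θ₂ = (initial bearing from the destination back to the start) + 180° = 301.35°
Δθ = θ₂ − θ₁ = +89.3°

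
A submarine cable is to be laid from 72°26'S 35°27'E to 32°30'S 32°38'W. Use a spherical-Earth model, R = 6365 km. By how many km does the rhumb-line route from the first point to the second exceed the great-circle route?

237 km

Great circle: cos σ = sin φ₁ sin φ₂ + cos φ₁ cos φ₂ cos Δλ,  σ = 0.9182 rad → d_gc = 5844.3 km
Rhumb line: Δψ = +1.2671, q = Δφ/Δψ = 0.5500, d_rh = R√(Δφ²+q²Δλ²) = 6081.6 km
Excess = 6081.6 − 5844.3 = 237.3 ≈ 237 km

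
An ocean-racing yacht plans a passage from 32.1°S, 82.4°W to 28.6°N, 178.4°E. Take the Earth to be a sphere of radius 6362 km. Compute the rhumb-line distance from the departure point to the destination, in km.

12461 km

Δψ = ln[tan(π/4+φ₂/2)/tan(π/4+φ₁/2)] = +1.1134;  Δφ = +1.0594 rad,  Δλ = -1.7314 rad
q = Δφ/Δψ = 0.9515
d = R·√(Δφ² + q²Δλ²) = 6362·1.95869 = 12461 km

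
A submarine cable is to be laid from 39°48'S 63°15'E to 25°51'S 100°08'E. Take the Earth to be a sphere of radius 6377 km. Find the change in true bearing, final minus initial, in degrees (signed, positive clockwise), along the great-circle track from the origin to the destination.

-20.6°

At departure: θ₁ = atan2(sin Δλ cos φ₂, cos φ₁ sin φ₂ − sin φ₁ cos φ₂ cos Δλ) = 76.89°
At arrival: θ₂ = atan2(sin Δλ cos φ₁, −cos φ₂ sin φ₁ + sin φ₂ cos φ₁ cos Δλ) = 56.25°
Δθ = θ₂ − θ₁ = -20.6°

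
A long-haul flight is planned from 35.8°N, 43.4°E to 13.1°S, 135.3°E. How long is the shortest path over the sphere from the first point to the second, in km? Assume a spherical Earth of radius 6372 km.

11025 km

cos σ = sin φ₁ sin φ₂ + cos φ₁ cos φ₂ cos Δλ
      = sin(35.80°)sin(-13.10°) + cos(35.80°)cos(-13.10°)cos(91.90°) = -0.1588
σ = 99.136° → d = Rσ = 6372·1.73024 = 11025 km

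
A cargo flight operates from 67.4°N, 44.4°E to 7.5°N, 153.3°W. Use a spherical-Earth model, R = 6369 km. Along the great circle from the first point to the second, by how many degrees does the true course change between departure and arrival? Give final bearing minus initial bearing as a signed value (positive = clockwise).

At departure: θ₁ = atan2(sin Δλ cos φ₂, cos φ₁ sin φ₂ − sin φ₁ cos φ₂ cos Δλ) = 18.10°
At arrival: θ₂ = atan2(sin Δλ cos φ₁, −cos φ₂ sin φ₁ + sin φ₂ cos φ₁ cos Δλ) = 173.08°
Δθ = θ₂ − θ₁ = +155.0°

+155.0°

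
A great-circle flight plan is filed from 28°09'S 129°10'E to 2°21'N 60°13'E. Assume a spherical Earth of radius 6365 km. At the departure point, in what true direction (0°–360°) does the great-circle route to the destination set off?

282.4°

θ = atan2( sin Δλ·cos φ₂ ,  cos φ₁ sin φ₂ − sin φ₁ cos φ₂ cos Δλ )
  = atan2(-0.9325, +0.2055) = 282.43°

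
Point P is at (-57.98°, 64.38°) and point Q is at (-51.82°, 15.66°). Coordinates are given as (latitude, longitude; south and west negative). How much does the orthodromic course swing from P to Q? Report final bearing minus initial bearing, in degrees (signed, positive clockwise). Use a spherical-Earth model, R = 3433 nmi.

+40.7°

At departure: θ₁ = atan2(sin Δλ cos φ₂, cos φ₁ sin φ₂ − sin φ₁ cos φ₂ cos Δλ) = 261.31°
At arrival: θ₂ = atan2(sin Δλ cos φ₁, −cos φ₂ sin φ₁ + sin φ₂ cos φ₁ cos Δλ) = 302.01°
Δθ = θ₂ − θ₁ = +40.7°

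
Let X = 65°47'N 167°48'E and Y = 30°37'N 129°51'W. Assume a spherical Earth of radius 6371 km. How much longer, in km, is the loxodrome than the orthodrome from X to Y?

Great circle: cos σ = sin φ₁ sin φ₂ + cos φ₁ cos φ₂ cos Δλ,  σ = 0.8914 rad → d_gc = 5679.4 km
Rhumb line: Δψ = -0.9775, q = Δφ/Δψ = 0.6279, d_rh = R√(Δφ²+q²Δλ²) = 5851.6 km
Excess = 5851.6 − 5679.4 = 172.2 ≈ 172 km

172 km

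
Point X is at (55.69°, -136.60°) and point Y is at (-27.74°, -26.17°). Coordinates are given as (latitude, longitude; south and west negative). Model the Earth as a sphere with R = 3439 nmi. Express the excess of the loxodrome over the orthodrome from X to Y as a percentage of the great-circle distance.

Great circle: σ = 2.1635 rad → d_gc = Rσ = 7440.3 nmi
Rhumb: Δφ = -1.4561, Δλ = +1.9274, Δψ = -1.6797, q = Δφ/Δψ = 0.8669 → d_rh = R√(Δφ²+q²Δλ²) = 7621.9 nmi
Excess = (7621.9 − 7440.3) / 7440.3 = 181.6 / 7440.3 = 2.44% ≈ 2.4%

2.4%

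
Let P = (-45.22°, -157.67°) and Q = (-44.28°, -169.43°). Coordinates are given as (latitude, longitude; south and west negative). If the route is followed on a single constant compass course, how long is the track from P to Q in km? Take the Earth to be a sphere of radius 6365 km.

Rhumb course C = atan2(Δλ, Δψ) with Δψ = ln[tan(π/4+φ₂/2)/tan(π/4+φ₁/2)] = +0.0231, Δλ = -0.2053 → C = 276.42°
d = R·|Δφ| / |cos C| = 6365·0.01641 / 0.11185 = 934 km

934 km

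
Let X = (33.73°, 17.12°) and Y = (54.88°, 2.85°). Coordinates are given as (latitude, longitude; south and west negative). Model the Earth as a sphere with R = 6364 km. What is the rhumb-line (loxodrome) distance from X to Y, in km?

Δψ = ln[tan(π/4+φ₂/2)/tan(π/4+φ₁/2)] = +0.5246;  Δφ = +0.3691 rad,  Δλ = -0.2491 rad
q = Δφ/Δψ = 0.7036
d = R·√(Δφ² + q²Δλ²) = 6364·0.40863 = 2600 km

2600 km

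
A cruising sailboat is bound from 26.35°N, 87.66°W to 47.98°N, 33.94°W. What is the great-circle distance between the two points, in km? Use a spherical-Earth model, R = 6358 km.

5192 km

cos σ = sin φ₁ sin φ₂ + cos φ₁ cos φ₂ cos Δλ
      = sin(26.35°)sin(47.98°) + cos(26.35°)cos(47.98°)cos(53.72°) = 0.6847
σ = 46.789° → d = Rσ = 6358·0.81662 = 5192 km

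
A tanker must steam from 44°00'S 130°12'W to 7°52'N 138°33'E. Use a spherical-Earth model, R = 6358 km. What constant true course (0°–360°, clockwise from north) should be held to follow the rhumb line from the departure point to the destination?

Δψ = ln[tan(π/4+φ₂/2)/tan(π/4+φ₁/2)] = +0.9946
Δλ = -1.5926 rad (taken the short way round)
course = atan2(Δλ, Δψ) = 301.99°

302.0°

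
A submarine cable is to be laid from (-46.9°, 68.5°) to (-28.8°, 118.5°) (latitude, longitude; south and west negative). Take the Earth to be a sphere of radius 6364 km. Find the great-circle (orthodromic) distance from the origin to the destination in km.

4727 km

Haversine: a = sin²(Δφ/2)+cos φ₁ cos φ₂ sin²(Δλ/2) = 0.13168;  σ = 2·atan2(√a,√(1−a))
σ = 42.555° → d = Rσ = 6364·0.74272 = 4727 km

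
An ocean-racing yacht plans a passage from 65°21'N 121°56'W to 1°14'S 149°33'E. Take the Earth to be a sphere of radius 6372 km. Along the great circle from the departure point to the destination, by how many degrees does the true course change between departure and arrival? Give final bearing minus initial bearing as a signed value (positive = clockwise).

Initial bearing θ₁ = atan2(sin Δλ cos φ₂, cos φ₁ sin φ₂ − sin φ₁ cos φ₂ cos Δλ) = 268.14°
Final bearing θ₂ = (initial bearing from the destination back to the start) + 180° = 204.64°
Δθ = θ₂ − θ₁ = -63.5°

-63.5°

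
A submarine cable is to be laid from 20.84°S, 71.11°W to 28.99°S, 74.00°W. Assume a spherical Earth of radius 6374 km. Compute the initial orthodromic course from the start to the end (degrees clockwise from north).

197.2°

θ = atan2( sin Δλ·cos φ₂ ,  cos φ₁ sin φ₂ − sin φ₁ cos φ₂ cos Δλ )
  = atan2(-0.0441, -0.1422) = 197.24°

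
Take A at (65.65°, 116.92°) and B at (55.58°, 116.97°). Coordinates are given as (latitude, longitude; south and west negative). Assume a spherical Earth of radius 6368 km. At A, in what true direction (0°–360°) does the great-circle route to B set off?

179.8°

N = sin Δλ·cos φ₂ = +0.0005;  D = cos φ₁ sin φ₂ − sin φ₁ cos φ₂ cos Δλ = -0.1749
initial course = atan2(N, D) = 179.84°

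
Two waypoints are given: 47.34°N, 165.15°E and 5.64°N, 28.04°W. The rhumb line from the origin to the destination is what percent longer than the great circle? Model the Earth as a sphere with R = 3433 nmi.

19.4%

Great circle: σ = 2.1948 rad → d_gc = Rσ = 7534.8 nmi
Rhumb: Δφ = -0.7278, Δλ = +2.9114, Δψ = -0.8418, q = Δφ/Δψ = 0.8646 → d_rh = R√(Δφ²+q²Δλ²) = 8995.6 nmi
Excess = (8995.6 − 7534.8) / 7534.8 = 1460.8 / 7534.8 = 19.39% ≈ 19.4%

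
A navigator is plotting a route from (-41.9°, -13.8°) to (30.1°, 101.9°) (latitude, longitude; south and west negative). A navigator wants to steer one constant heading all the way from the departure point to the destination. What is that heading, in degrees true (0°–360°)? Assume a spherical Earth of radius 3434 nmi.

Meridional parts: M(φ₁)=-0.8068, M(φ₂)=+0.5513 → ΔM = +1.3581;  Δλ = +2.0193 rad
tan C = Δλ / ΔM = +1.4868 → C = 56.08°

56.1°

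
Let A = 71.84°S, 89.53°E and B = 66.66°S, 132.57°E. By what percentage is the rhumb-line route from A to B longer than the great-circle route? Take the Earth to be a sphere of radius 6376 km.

Great circle: σ = 0.2740 rad → d_gc = Rσ = 1747.3 km
Rhumb: Δφ = +0.0904, Δλ = +0.7512, Δψ = +0.2565, q = Δφ/Δψ = 0.3525 → d_rh = R√(Δφ²+q²Δλ²) = 1783.9 km
Excess = (1783.9 − 1747.3) / 1747.3 = 36.6 / 1747.3 = 2.09% ≈ 2.1%

2.1%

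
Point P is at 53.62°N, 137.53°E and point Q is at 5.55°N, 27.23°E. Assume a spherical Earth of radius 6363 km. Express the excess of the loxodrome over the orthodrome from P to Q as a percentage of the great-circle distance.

Great circle: σ = 1.6981 rad → d_gc = Rσ = 10805.0 km
Rhumb: Δφ = -0.8390, Δλ = -1.9251, Δψ = -1.0159, q = Δφ/Δψ = 0.8258 → d_rh = R√(Δφ²+q²Δλ²) = 11438.1 km
Excess = (11438.1 − 10805.0) / 10805.0 = 633.1 / 10805.0 = 5.86% ≈ 5.9%

5.9%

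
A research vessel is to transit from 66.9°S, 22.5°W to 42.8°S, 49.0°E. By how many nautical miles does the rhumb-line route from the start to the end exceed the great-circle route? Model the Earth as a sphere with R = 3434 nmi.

125 nmi

Great circle: cos σ = sin φ₁ sin φ₂ + cos φ₁ cos φ₂ cos Δλ,  σ = 0.7723 rad → d_gc = 2652.1 nmi
Rhumb line: Δψ = +0.7598, q = Δφ/Δψ = 0.5536, d_rh = R√(Δφ²+q²Δλ²) = 2777.5 nmi
Excess = 2777.5 − 2652.1 = 125.4 ≈ 125 nmi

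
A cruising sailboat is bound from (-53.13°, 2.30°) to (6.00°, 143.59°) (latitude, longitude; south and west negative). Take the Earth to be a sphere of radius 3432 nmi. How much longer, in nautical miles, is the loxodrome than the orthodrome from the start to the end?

Great circle: cos σ = sin φ₁ sin φ₂ + cos φ₁ cos φ₂ cos Δλ,  σ = 2.1523 rad → d_gc = 7386.6 nmi
Rhumb line: Δψ = +1.2035, q = Δφ/Δψ = 0.8575, d_rh = R√(Δφ²+q²Δλ²) = 8075.4 nmi
Excess = 8075.4 − 7386.6 = 688.8 ≈ 689 nmi

689 nmi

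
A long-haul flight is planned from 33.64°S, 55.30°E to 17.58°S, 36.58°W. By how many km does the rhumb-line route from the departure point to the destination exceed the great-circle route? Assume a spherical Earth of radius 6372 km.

Great circle: cos σ = sin φ₁ sin φ₂ + cos φ₁ cos φ₂ cos Δλ,  σ = 1.4290 rad → d_gc = 9105.8 km
Rhumb line: Δψ = +0.3123, q = Δφ/Δψ = 0.8974, d_rh = R√(Δφ²+q²Δλ²) = 9342.5 km
Excess = 9342.5 − 9105.8 = 236.7 ≈ 237 km

237 km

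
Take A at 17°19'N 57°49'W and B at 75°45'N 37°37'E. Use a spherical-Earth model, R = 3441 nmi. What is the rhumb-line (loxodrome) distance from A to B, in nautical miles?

4816 nmi

Δψ = ln[tan(π/4+φ₂/2)/tan(π/4+φ₁/2)] = +1.7725;  Δφ = +1.0199 rad,  Δλ = +1.6656 rad
q = Δφ/Δψ = 0.5754
d = R·√(Δφ² + q²Δλ²) = 3441·1.39948 = 4816 nmi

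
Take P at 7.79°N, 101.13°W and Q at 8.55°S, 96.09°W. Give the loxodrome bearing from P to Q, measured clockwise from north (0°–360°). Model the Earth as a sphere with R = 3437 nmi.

162.9°

Meridional parts: M(φ₁)=+0.1364, M(φ₂)=-0.1498 → ΔM = -0.2862;  Δλ = +0.0880 rad
tan C = Δλ / ΔM = -0.3074 → C = 162.91°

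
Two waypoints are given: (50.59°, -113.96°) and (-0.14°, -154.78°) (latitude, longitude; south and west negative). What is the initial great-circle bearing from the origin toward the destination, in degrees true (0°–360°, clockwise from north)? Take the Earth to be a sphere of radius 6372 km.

θ = atan2( sin Δλ·cos φ₂ ,  cos φ₁ sin φ₂ − sin φ₁ cos φ₂ cos Δλ )
  = atan2(-0.6537, -0.5862) = 228.11°

228.1°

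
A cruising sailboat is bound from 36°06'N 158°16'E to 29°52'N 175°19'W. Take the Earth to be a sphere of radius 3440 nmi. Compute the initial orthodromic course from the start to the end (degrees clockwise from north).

N = sin Δλ·cos φ₂ = +0.3858;  D = cos φ₁ sin φ₂ − sin φ₁ cos φ₂ cos Δλ = -0.0552
initial course = atan2(N, D) = 98.15°

98.1°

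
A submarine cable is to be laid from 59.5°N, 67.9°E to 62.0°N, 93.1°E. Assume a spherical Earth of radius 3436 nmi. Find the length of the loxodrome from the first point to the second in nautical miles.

753 nmi

Rhumb course C = atan2(Δλ, Δψ) with Δψ = ln[tan(π/4+φ₂/2)/tan(π/4+φ₁/2)] = +0.0894, Δλ = +0.4398 → C = 78.52°
d = R·|Δφ| / |cos C| = 3436·0.04363 / 0.19909 = 753 nmi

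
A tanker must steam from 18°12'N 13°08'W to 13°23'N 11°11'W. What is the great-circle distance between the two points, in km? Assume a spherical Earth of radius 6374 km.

cos σ = sin φ₁ sin φ₂ + cos φ₁ cos φ₂ cos Δλ
      = sin(18.20°)sin(13.38°) + cos(18.20°)cos(13.38°)cos(1.95°) = 0.9959
σ = 5.169° → d = Rσ = 6374·0.09022 = 575 km

575 km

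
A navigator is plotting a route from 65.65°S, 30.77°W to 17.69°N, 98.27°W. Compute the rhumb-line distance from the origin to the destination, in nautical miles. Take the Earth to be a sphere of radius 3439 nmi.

5933 nmi

Rhumb course C = atan2(Δλ, Δψ) with Δψ = ln[tan(π/4+φ₂/2)/tan(π/4+φ₁/2)] = +1.8474, Δλ = -1.1781 → C = 327.47°
d = R·|Δφ| / |cos C| = 3439·1.45456 / 0.84315 = 5933 nmi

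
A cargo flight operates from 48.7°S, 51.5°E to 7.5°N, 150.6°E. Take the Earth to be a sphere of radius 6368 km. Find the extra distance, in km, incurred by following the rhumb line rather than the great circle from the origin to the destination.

291 km

Great circle: cos σ = sin φ₁ sin φ₂ + cos φ₁ cos φ₂ cos Δλ,  σ = 1.7737 rad → d_gc = 11295.2 km
Rhumb line: Δψ = +1.1071, q = Δφ/Δψ = 0.8860, d_rh = R√(Δφ²+q²Δλ²) = 11586.1 km
Excess = 11586.1 − 11295.2 = 290.9 ≈ 291 km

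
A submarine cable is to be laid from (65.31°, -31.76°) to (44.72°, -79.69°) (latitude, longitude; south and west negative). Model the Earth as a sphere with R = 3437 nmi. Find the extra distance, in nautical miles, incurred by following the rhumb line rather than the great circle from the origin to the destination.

40 nmi

Great circle: cos σ = sin φ₁ sin φ₂ + cos φ₁ cos φ₂ cos Δλ,  σ = 0.5768 rad → d_gc = 1982.62 nmi
Rhumb line: Δψ = -0.6449, q = Δφ/Δψ = 0.5573, d_rh = R√(Δφ²+q²Δλ²) = 2023.08 nmi
Excess = 2023.08 − 1982.62 = 40.46 ≈ 40 nmi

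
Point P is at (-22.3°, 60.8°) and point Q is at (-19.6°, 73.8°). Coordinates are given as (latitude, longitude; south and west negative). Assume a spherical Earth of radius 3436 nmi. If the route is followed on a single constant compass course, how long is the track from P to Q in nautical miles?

Rhumb course C = atan2(Δλ, Δψ) with Δψ = ln[tan(π/4+φ₂/2)/tan(π/4+φ₁/2)] = +0.0505, Δλ = +0.2269 → C = 77.46°
d = R·|Δφ| / |cos C| = 3436·0.04712 / 0.21712 = 746 nmi

746 nmi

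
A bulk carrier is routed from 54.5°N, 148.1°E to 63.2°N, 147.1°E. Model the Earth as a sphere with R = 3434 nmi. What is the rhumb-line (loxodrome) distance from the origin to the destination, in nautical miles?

522 nmi

Rhumb course C = atan2(Δλ, Δψ) with Δψ = ln[tan(π/4+φ₂/2)/tan(π/4+φ₁/2)] = +0.2954, Δλ = -0.0175 → C = 356.62°
d = R·|Δφ| / |cos C| = 3434·0.15184 / 0.99826 = 522 nmi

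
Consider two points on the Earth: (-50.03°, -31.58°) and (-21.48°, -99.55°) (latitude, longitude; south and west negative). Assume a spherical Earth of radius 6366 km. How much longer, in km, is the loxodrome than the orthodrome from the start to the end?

Great circle: cos σ = sin φ₁ sin φ₂ + cos φ₁ cos φ₂ cos Δλ,  σ = 1.0416 rad → d_gc = 6630.755 km
Rhumb line: Δψ = +0.6275, q = Δφ/Δψ = 0.7941, d_rh = R√(Δφ²+q²Δλ²) = 6784.256 km
Excess = 6784.256 − 6630.755 = 153.501 ≈ 154 km

154 km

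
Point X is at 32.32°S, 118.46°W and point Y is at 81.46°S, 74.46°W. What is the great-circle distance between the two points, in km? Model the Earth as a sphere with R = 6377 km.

5761 km

Haversine: a = sin²(Δφ/2)+cos φ₁ cos φ₂ sin²(Δλ/2) = 0.19050;  σ = 2·atan2(√a,√(1−a))
σ = 51.757° → d = Rσ = 6377·0.90334 = 5761 km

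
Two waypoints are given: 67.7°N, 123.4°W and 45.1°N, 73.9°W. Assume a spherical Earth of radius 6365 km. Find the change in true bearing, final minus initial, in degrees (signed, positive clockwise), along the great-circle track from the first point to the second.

+42.8°

At departure: θ₁ = atan2(sin Δλ cos φ₂, cos φ₁ sin φ₂ − sin φ₁ cos φ₂ cos Δλ) = 106.14°
At arrival: θ₂ = atan2(sin Δλ cos φ₁, −cos φ₂ sin φ₁ + sin φ₂ cos φ₁ cos Δλ) = 148.91°
Δθ = θ₂ − θ₁ = +42.8°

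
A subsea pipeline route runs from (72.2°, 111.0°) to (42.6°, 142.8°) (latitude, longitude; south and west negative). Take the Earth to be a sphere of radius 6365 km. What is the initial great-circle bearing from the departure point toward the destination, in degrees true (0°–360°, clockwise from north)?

135.1°

N = sin Δλ·cos φ₂ = +0.3879;  D = cos φ₁ sin φ₂ − sin φ₁ cos φ₂ cos Δλ = -0.3887
initial course = atan2(N, D) = 135.06°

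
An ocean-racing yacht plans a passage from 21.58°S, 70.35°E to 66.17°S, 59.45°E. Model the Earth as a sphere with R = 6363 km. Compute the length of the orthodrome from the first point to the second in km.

Haversine: a = sin²(Δφ/2)+cos φ₁ cos φ₂ sin²(Δλ/2) = 0.14731;  σ = 2·atan2(√a,√(1−a))
σ = 45.141° → d = Rσ = 6363·0.78785 = 5013 km

5013 km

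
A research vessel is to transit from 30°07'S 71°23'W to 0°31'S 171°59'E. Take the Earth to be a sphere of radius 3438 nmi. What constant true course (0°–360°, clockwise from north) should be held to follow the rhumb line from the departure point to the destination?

Δψ = ln[tan(π/4+φ₂/2)/tan(π/4+φ₁/2)] = +0.5426
Δλ = -2.0356 rad (taken the short way round)
course = atan2(Δλ, Δψ) = 284.93°

284.9°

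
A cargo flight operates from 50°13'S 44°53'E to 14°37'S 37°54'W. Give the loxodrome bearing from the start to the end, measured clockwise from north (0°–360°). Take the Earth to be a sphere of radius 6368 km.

Meridional parts: M(φ₁)=-1.0166, M(φ₂)=-0.2579 → ΔM = +0.7587;  Δλ = -1.4448 rad
tan C = Δλ / ΔM = -1.9045 → C = 297.70°

297.7°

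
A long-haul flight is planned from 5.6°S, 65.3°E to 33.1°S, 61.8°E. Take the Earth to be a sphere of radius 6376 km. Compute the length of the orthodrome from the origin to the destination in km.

Haversine: a = sin²(Δφ/2)+cos φ₁ cos φ₂ sin²(Δλ/2) = 0.05727;  σ = 2·atan2(√a,√(1−a))
σ = 27.692° → d = Rσ = 6376·0.48332 = 3082 km

3082 km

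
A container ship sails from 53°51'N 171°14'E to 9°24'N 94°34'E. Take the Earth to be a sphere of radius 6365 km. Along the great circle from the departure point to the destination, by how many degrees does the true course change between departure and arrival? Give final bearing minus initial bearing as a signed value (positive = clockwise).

At departure: θ₁ = atan2(sin Δλ cos φ₂, cos φ₁ sin φ₂ − sin φ₁ cos φ₂ cos Δλ) = 264.80°
At arrival: θ₂ = atan2(sin Δλ cos φ₁, −cos φ₂ sin φ₁ + sin φ₂ cos φ₁ cos Δλ) = 216.55°
Δθ = θ₂ − θ₁ = -48.3°

-48.3°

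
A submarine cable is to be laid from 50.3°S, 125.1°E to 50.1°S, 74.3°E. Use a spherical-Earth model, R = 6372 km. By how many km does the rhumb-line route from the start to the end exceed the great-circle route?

72 km

Great circle: cos σ = sin φ₁ sin φ₂ + cos φ₁ cos φ₂ cos Δλ,  σ = 0.5563 rad → d_gc = 3544.6 km
Rhumb line: Δψ = +0.0055, q = Δφ/Δψ = 0.6401, d_rh = R√(Δφ²+q²Δλ²) = 3616.4 km
Excess = 3616.4 − 3544.6 = 71.8 ≈ 72 km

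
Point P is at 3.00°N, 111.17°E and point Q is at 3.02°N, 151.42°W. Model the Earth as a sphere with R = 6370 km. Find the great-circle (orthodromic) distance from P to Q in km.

10810 km

cos σ = sin φ₁ sin φ₂ + cos φ₁ cos φ₂ cos Δλ
      = sin(3.00°)sin(3.02°) + cos(3.00°)cos(3.02°)cos(97.41°) = -0.1259
σ = 97.230° → d = Rσ = 6370·1.69699 = 10810 km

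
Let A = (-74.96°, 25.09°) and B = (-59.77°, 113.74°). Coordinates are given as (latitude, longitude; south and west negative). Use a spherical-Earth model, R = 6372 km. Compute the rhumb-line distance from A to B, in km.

4023 km

Rhumb course C = atan2(Δλ, Δψ) with Δψ = ln[tan(π/4+φ₂/2)/tan(π/4+φ₁/2)] = +0.7159, Δλ = +1.5472 → C = 65.17°
d = R·|Δφ| / |cos C| = 6372·0.26512 / 0.41994 = 4023 km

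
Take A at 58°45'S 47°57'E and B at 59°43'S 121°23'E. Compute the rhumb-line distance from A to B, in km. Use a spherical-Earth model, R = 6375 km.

Δψ = ln[tan(π/4+φ₂/2)/tan(π/4+φ₁/2)] = -0.0330;  Δφ = -0.0169 rad,  Δλ = +1.2817 rad
q = Δφ/Δψ = 0.5115
d = R·√(Δφ² + q²Δλ²) = 6375·0.65579 = 4181 km

4181 km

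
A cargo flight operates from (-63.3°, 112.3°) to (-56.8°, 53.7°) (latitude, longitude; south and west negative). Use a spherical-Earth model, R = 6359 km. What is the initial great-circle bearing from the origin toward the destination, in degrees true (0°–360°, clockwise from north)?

255.5°

N = sin Δλ·cos φ₂ = -0.4674;  D = cos φ₁ sin φ₂ − sin φ₁ cos φ₂ cos Δλ = -0.1211
initial course = atan2(N, D) = 255.47°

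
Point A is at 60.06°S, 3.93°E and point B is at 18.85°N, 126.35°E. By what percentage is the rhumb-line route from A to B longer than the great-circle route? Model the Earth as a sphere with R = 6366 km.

5.5%

Great circle: σ = 2.1332 rad → d_gc = Rσ = 13579.8 km
Rhumb: Δφ = +1.3772, Δλ = +2.1366, Δψ = +1.6541, q = Δφ/Δψ = 0.8326 → d_rh = R√(Δφ²+q²Δλ²) = 14322.0 km
Excess = (14322.0 − 13579.8) / 13579.8 = 742.2 / 13579.8 = 5.47% ≈ 5.5%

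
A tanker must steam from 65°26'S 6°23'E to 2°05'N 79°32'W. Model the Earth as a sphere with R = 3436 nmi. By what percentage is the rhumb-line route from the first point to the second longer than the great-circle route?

Great circle: σ = 1.5743 rad → d_gc = Rσ = 5409.2 nmi
Rhumb: Δφ = +1.1784, Δλ = -1.4995, Δψ = +1.5609, q = Δφ/Δψ = 0.7550 → d_rh = R√(Δφ²+q²Δλ²) = 5614.7 nmi
Excess = (5614.7 − 5409.2) / 5409.2 = 205.5 / 5409.2 = 3.80% ≈ 3.8%

3.8%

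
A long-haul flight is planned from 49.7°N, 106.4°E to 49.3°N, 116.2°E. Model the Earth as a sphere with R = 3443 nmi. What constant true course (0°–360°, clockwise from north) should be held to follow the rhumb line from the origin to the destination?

Δψ = ln[tan(π/4+φ₂/2)/tan(π/4+φ₁/2)] = -0.0107
Δλ = +0.1710 rad (taken the short way round)
course = atan2(Δλ, Δψ) = 93.60°

93.6°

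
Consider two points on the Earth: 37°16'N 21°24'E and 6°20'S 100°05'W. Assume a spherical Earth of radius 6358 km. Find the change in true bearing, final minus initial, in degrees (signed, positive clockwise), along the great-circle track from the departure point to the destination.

-54.3°

Initial bearing θ₁ = atan2(sin Δλ cos φ₂, cos φ₁ sin φ₂ − sin φ₁ cos φ₂ cos Δλ) = 284.96°
Final bearing θ₂ = (initial bearing from the destination back to the start) + 180° = 230.68°
Δθ = θ₂ − θ₁ = -54.3°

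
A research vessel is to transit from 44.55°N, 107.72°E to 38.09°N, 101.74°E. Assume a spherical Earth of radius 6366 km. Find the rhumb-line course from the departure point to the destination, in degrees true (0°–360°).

214.8°

Meridional parts: M(φ₁)=+0.8703, M(φ₂)=+0.7200 → ΔM = -0.1503;  Δλ = -0.1044 rad
tan C = Δλ / ΔM = +0.6943 → C = 214.77°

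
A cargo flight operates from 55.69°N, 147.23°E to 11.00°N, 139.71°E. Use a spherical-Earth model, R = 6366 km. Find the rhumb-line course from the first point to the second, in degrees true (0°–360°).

187.6°

Δψ = ln[tan(π/4+φ₂/2)/tan(π/4+φ₁/2)] = -0.9822
Δλ = -0.1312 rad (taken the short way round)
course = atan2(Δλ, Δψ) = 187.61°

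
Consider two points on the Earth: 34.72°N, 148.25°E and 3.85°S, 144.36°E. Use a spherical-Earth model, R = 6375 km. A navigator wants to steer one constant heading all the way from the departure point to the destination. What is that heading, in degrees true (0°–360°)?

185.4°

Meridional parts: M(φ₁)=+0.6469, M(φ₂)=-0.0672 → ΔM = -0.7141;  Δλ = -0.0679 rad
tan C = Δλ / ΔM = +0.0951 → C = 185.43°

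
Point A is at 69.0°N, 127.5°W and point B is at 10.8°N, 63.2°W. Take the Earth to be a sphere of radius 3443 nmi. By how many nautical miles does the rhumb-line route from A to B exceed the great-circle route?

113 nmi

Great circle: cos σ = sin φ₁ sin φ₂ + cos φ₁ cos φ₂ cos Δλ,  σ = 1.2370 rad → d_gc = 4259.1 nmi
Rhumb line: Δψ = -1.4959, q = Δφ/Δψ = 0.6790, d_rh = R√(Δφ²+q²Δλ²) = 4372.1 nmi
Excess = 4372.1 − 4259.1 = 113.0 ≈ 113 nmi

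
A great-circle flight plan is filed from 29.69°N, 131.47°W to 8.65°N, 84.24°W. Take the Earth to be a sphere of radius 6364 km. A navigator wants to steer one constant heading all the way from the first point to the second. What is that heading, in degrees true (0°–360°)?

Δψ = ln[tan(π/4+φ₂/2)/tan(π/4+φ₁/2)] = -0.3915
Δλ = +0.8243 rad (taken the short way round)
course = atan2(Δλ, Δψ) = 115.41°

115.4°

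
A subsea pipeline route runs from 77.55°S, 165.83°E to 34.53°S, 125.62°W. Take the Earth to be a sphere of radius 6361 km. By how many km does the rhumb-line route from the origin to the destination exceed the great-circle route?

Great circle: cos σ = sin φ₁ sin φ₂ + cos φ₁ cos φ₂ cos Δλ,  σ = 0.9040 rad → d_gc = 5750.5 km
Rhumb line: Δψ = +1.5729, q = Δφ/Δψ = 0.4774, d_rh = R√(Δφ²+q²Δλ²) = 6000.8 km
Excess = 6000.8 − 5750.5 = 250.3 ≈ 250 km

250 km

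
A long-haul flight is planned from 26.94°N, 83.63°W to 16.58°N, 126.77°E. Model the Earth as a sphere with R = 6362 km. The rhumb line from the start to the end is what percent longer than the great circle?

9.1%

Great circle: σ = 2.2239 rad → d_gc = Rσ = 14148.5 km
Rhumb: Δφ = -0.1808, Δλ = -2.6110, Δψ = -0.1950, q = Δφ/Δψ = 0.9271 → d_rh = R√(Δφ²+q²Δλ²) = 15442.8 km
Excess = (15442.8 − 14148.5) / 14148.5 = 1294.3 / 14148.5 = 9.148% ≈ 9.1%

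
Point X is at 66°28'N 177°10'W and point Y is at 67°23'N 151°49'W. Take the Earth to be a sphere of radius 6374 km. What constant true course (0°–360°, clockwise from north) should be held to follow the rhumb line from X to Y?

Meridional parts: M(φ₁)=+1.5688, M(φ₂)=+1.6096 → ΔM = +0.0408;  Δλ = +0.4424 rad
tan C = Δλ / ΔM = +10.8374 → C = 84.73°

84.7°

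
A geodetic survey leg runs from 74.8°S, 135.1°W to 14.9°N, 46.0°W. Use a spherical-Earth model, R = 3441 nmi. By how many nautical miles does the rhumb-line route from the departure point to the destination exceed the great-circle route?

270 nmi

Great circle: cos σ = sin φ₁ sin φ₂ + cos φ₁ cos φ₂ cos Δλ,  σ = 1.8174 rad → d_gc = 6253.8 nmi
Rhumb line: Δψ = +2.2772, q = Δφ/Δψ = 0.6875, d_rh = R√(Δφ²+q²Δλ²) = 6523.4 nmi
Excess = 6523.4 − 6253.8 = 269.6 ≈ 270 nmi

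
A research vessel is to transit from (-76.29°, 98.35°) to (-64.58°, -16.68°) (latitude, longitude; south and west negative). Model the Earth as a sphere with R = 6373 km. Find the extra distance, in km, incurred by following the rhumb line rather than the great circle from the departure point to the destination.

Great circle: cos σ = sin φ₁ sin φ₂ + cos φ₁ cos φ₂ cos Δλ,  σ = 0.5837 rad → d_gc = 3720.2 km
Rhumb line: Δψ = +0.6292, q = Δφ/Δψ = 0.3248, d_rh = R√(Δφ²+q²Δλ²) = 4355.2 km
Excess = 4355.2 − 3720.2 = 635.0 ≈ 635 km

635 km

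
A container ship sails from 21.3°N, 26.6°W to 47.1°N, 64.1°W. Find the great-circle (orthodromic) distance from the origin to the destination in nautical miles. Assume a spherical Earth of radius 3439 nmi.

cos σ = sin φ₁ sin φ₂ + cos φ₁ cos φ₂ cos Δλ
      = sin(21.30°)sin(47.10°) + cos(21.30°)cos(47.10°)cos(-37.50°) = 0.7693
σ = 39.713° → d = Rσ = 3439·0.69312 = 2384 nmi

2384 nmi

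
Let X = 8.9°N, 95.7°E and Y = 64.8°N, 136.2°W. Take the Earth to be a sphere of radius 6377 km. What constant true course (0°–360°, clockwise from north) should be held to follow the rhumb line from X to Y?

59.0°

Meridional parts: M(φ₁)=+0.1560, M(φ₂)=+1.4982 → ΔM = +1.3423;  Δλ = +2.2358 rad
tan C = Δλ / ΔM = +1.6657 → C = 59.02°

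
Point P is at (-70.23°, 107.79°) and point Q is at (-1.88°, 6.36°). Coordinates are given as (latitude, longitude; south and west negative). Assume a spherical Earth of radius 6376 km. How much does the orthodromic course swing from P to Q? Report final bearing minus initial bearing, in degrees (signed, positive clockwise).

+82.0°

At departure: θ₁ = atan2(sin Δλ cos φ₂, cos φ₁ sin φ₂ − sin φ₁ cos φ₂ cos Δλ) = 258.60°
At arrival: θ₂ = atan2(sin Δλ cos φ₁, −cos φ₂ sin φ₁ + sin φ₂ cos φ₁ cos Δλ) = 340.62°
Δθ = θ₂ − θ₁ = +82.0°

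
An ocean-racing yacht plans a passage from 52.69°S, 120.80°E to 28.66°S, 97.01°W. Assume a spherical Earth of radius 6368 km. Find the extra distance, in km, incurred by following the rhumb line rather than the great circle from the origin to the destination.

1814 km

Great circle: cos σ = sin φ₁ sin φ₂ + cos φ₁ cos φ₂ cos Δλ,  σ = 1.6095 rad → d_gc = 10249.5 km
Rhumb line: Δψ = +0.5634, q = Δφ/Δψ = 0.7444, d_rh = R√(Δφ²+q²Δλ²) = 12063.7 km
Excess = 12063.7 − 10249.5 = 1814.2 ≈ 1814 km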